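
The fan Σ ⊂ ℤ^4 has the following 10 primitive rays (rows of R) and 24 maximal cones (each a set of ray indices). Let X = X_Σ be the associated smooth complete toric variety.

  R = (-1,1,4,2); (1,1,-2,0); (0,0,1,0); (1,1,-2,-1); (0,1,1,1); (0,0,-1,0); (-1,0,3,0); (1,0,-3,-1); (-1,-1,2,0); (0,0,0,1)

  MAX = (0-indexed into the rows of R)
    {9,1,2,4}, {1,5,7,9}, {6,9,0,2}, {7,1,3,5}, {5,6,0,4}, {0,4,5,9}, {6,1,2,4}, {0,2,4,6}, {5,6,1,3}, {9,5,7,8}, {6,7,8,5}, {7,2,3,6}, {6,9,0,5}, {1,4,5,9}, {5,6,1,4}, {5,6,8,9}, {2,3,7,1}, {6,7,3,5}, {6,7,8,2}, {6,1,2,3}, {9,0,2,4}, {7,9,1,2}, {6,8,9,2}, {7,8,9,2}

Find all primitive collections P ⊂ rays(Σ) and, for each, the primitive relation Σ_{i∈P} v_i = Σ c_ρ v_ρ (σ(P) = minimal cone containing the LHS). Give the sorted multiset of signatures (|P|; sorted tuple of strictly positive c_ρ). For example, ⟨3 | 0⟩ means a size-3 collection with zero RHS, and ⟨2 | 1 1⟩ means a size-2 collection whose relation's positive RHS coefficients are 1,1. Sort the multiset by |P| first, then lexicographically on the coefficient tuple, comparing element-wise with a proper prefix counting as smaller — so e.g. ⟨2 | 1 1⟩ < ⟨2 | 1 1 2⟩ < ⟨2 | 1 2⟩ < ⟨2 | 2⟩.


The 15 primitive collections of Σ (r=10, n=4):

  • {1,8}:  v_{1} + v_{8} = 0  so sig = ⟨2 | 0⟩
  • {2,5}:  v_{2} + v_{5} = 0  so sig = ⟨2 | 0⟩
  • {0,7}:  v_{0} + v_{7} = v_{4}  so sig = ⟨2 | 1⟩
  • {3,9}:  v_{3} + v_{9} = v_{1}  so sig = ⟨2 | 1⟩
  • {4,7}:  v_{4} + v_{7} = v_{1}  so sig = ⟨2 | 1⟩
  • {3,8}:  v_{3} + v_{8} = v_{6} + v_{7}  so sig = ⟨2 | 1 1⟩
  • {4,8}:  v_{4} + v_{8} = v_{6} + v_{9}  so sig = ⟨2 | 1 1⟩
  • {0,3}:  v_{0} + v_{3} = v_{1} + v_{4} + v_{6}  so sig = ⟨2 | 1 1 1⟩
  • {3,4}:  v_{3} + v_{4} = 2·v_{1} + v_{6}  so sig = ⟨2 | 1 2⟩
  • {0,1}:  v_{0} + v_{1} = 2·v_{4}  so sig = ⟨2 | 2⟩
  • {0,8}:  v_{0} + v_{8} = 2·v_{6} + 2·v_{9}  so sig = ⟨2 | 2 2⟩
  • {6,7,9}:  v_{6} + v_{7} + v_{9} = 0  so sig = ⟨3 | 0⟩
  • {1,6,7}:  v_{1} + v_{6} + v_{7} = v_{3}  so sig = ⟨3 | 1⟩
  • {1,6,9}:  v_{1} + v_{6} + v_{9} = v_{4}  so sig = ⟨3 | 1⟩
  • {4,6,9}:  v_{4} + v_{6} + v_{9} = v_{0}  so sig = ⟨3 | 1⟩

Signatures (|P|; sorted positive RHS coefficients), sorted:
[⟨2 | 0⟩, ⟨2 | 0⟩, ⟨2 | 1⟩, ⟨2 | 1⟩, ⟨2 | 1⟩, ⟨2 | 1 1⟩, ⟨2 | 1 1⟩, ⟨2 | 1 1 1⟩, ⟨2 | 1 2⟩, ⟨2 | 2⟩, ⟨2 | 2 2⟩, ⟨3 | 0⟩, ⟨3 | 1⟩, ⟨3 | 1⟩, ⟨3 | 1⟩]


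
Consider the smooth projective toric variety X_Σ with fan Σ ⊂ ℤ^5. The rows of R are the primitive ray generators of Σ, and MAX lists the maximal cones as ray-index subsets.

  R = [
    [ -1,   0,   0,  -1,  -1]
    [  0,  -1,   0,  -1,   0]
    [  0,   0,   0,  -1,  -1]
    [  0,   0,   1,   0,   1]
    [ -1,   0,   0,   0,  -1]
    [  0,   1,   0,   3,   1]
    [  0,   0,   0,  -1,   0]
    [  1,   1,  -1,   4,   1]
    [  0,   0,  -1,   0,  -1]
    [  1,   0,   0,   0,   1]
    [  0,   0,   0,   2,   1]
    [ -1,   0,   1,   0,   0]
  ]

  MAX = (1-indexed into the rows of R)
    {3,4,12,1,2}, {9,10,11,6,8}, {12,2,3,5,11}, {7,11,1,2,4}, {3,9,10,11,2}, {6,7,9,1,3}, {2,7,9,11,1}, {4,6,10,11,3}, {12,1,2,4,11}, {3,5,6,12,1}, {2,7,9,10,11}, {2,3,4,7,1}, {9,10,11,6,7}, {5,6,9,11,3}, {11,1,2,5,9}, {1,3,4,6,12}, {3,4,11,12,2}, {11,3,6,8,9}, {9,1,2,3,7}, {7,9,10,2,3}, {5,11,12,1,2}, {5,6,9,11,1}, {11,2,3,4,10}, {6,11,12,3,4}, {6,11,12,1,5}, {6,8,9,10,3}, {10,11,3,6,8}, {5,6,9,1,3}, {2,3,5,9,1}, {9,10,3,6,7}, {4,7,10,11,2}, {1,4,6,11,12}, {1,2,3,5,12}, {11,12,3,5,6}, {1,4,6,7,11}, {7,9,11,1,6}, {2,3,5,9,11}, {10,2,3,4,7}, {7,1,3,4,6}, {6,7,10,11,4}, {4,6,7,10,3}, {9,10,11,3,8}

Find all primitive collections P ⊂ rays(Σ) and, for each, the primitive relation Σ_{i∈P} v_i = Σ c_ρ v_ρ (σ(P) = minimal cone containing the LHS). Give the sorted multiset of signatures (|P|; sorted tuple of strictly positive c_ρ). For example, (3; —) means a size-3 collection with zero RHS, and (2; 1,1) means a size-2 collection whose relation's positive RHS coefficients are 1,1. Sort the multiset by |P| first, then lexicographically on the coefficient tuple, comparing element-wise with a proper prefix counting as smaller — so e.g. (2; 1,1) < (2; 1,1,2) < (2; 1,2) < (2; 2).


18 collections generate NE(X_Σ); each relation:

  • {4,9}:  v_{4} + v_{9} = 0 ; sig = (2; —)
  • {5,10}:  v_{5} + v_{10} = 0 ; sig = (2; —)
  • {1,10}:  v_{1} + v_{10} = v_{7} ; sig = (2; 1)
  • {2,6}:  v_{2} + v_{6} = v_{11} ; sig = (2; 1)
  • {4,5}:  v_{4} + v_{5} = v_{12} ; sig = (2; 1)
  • {5,7}:  v_{5} + v_{7} = v_{1} ; sig = (2; 1)
  • {9,12}:  v_{9} + v_{12} = v_{5} ; sig = (2; 1)
  • {10,12}:  v_{10} + v_{12} = v_{4} ; sig = (2; 1)
  • {1,8}:  v_{1} + v_{8} = v_{6} + v_{9} ; sig = (2; 1,1)
  • {7,12}:  v_{7} + v_{12} = v_{1} + v_{4} ; sig = (2; 1,1)
  • {7,8}:  v_{7} + v_{8} = v_{6} + v_{9} + v_{10} ; sig = (2; 1,1,1)
  • {8,12}:  v_{8} + v_{12} = v_{3} + v_{6} + v_{11} ; sig = (2; 1,1,1)
  • {4,8}:  v_{4} + v_{8} = v_{3} + v_{6} + v_{10} + v_{11} ; sig = (2; 1,1,1,1)
  • {5,8}:  v_{5} + v_{8} = v_{3} + v_{6} + v_{9} + v_{11} ; sig = (2; 1,1,1,1)
  • {2,8}:  v_{2} + v_{8} = v_{3} + v_{9} + v_{10} + 2·v_{11} ; sig = (2; 1,1,1,2)
  • {3,7,11}:  v_{3} + v_{7} + v_{11} = 0 ; sig = (3; —)
  • {1,3,11}:  v_{1} + v_{3} + v_{11} = v_{5} ; sig = (3; 1)
  • {3,6,9,10,11}:  v_{3} + v_{6} + v_{9} + v_{10} + v_{11} = v_{8} ; sig = (5; 1)

Hence PRS(X_Σ) =
    |P|=2: 15 collections, coeffs (), (), (1), (1), (1), (1), (1), (1), (1,1), (1,1), (1,1,1), (1,1,1), (1,1,1,1), (1,1,1,1), (1,1,1,2)
    |P|=3: 2 collections, coeffs (), (1)
    |P|=5: 1 collection, coeffs (1)


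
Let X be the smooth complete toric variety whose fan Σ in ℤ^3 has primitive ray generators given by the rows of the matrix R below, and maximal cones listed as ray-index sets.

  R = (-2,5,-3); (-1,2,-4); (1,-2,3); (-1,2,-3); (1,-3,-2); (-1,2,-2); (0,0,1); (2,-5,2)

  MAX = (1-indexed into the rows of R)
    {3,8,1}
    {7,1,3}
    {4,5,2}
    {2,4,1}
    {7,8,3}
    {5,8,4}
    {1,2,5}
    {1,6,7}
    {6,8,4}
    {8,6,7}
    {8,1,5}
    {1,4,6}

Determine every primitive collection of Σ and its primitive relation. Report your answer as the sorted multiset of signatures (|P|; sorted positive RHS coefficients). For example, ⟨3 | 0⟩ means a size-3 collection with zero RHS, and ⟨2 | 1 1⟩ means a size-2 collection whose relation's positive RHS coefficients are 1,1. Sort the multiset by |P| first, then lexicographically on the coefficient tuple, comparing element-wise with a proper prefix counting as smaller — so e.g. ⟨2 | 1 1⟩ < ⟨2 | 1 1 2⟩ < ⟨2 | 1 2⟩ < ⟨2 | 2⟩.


14 collections generate NE(X_Σ); each relation:

  P = {3,4}:  v_{3} + v_{4} = 0  →  sig = ⟨2 | 0⟩
  P = {2,7}:  v_{2} + v_{7} = v_{4}  →  sig = ⟨2 | 1⟩
  P = {2,8}:  v_{2} + v_{8} = v_{5}  →  sig = ⟨2 | 1⟩
  P = {3,6}:  v_{3} + v_{6} = v_{7}  →  sig = ⟨2 | 1⟩
  P = {4,7}:  v_{4} + v_{7} = v_{6}  →  sig = ⟨2 | 1⟩
  P = {2,3}:  v_{2} + v_{3} = v_{1} + v_{8}  →  sig = ⟨2 | 1 1⟩
  P = {5,7}:  v_{5} + v_{7} = v_{4} + v_{8}  →  sig = ⟨2 | 1 1⟩
  P = {3,5}:  v_{3} + v_{5} = v_{1} + 2·v_{8}  →  sig = ⟨2 | 1 2⟩
  P = {5,6}:  v_{5} + v_{6} = 2·v_{4} + v_{8}  →  sig = ⟨2 | 1 2⟩
  P = {2,6}:  v_{2} + v_{6} = 2·v_{4}  →  sig = ⟨2 | 2⟩
  P = {1,7,8}:  v_{1} + v_{7} + v_{8} = 0  →  sig = ⟨3 | 0⟩
  P = {1,4,8}:  v_{1} + v_{4} + v_{8} = v_{2}  →  sig = ⟨3 | 1⟩
  P = {1,6,8}:  v_{1} + v_{6} + v_{8} = v_{4}  →  sig = ⟨3 | 1⟩
  P = {1,4,5}:  v_{1} + v_{4} + v_{5} = 2·v_{2}  →  sig = ⟨3 | 2⟩

so the primitive-relation signature multiset is
    |P|=2: 10 collections, coeffs (), (1), (1), (1), (1), (1,1), (1,1), (1,2), (1,2), (2)
    |P|=3: 4 collections, coeffs (), (1), (1), (2)


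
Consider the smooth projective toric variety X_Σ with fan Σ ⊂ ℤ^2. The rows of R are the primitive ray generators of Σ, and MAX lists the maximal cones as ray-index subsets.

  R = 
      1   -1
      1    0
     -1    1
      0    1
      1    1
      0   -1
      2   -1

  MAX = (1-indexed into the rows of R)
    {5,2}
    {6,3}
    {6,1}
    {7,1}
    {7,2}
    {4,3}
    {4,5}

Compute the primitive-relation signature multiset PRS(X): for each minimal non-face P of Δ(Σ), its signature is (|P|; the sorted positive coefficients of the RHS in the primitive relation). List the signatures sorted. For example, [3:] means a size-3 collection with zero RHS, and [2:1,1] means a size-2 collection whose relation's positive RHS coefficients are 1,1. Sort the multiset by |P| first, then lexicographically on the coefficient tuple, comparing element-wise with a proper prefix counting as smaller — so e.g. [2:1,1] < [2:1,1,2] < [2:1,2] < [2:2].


Primitive collections (14):

  {1,3}:  v_{1} + v_{3} = 0  ⟹  sig = [2:]
  {4,6}:  v_{4} + v_{6} = 0  ⟹  sig = [2:]
  {1,2}:  v_{1} + v_{2} = v_{7}  ⟹  sig = [2:1]
  {1,4}:  v_{1} + v_{4} = v_{2}  ⟹  sig = [2:1]
  {2,3}:  v_{2} + v_{3} = v_{4}  ⟹  sig = [2:1]
  {2,4}:  v_{2} + v_{4} = v_{5}  ⟹  sig = [2:1]
  {2,6}:  v_{2} + v_{6} = v_{1}  ⟹  sig = [2:1]
  {3,7}:  v_{3} + v_{7} = v_{2}  ⟹  sig = [2:1]
  {5,6}:  v_{5} + v_{6} = v_{2}  ⟹  sig = [2:1]
  {1,5}:  v_{1} + v_{5} = 2·v_{2}  ⟹  sig = [2:2]
  {3,5}:  v_{3} + v_{5} = 2·v_{4}  ⟹  sig = [2:2]
  {4,7}:  v_{4} + v_{7} = 2·v_{2}  ⟹  sig = [2:2]
  {6,7}:  v_{6} + v_{7} = 2·v_{1}  ⟹  sig = [2:2]
  {5,7}:  v_{5} + v_{7} = 3·v_{2}  ⟹  sig = [2:3]

Sorted signature multiset PRS(X):
{ [2:] ×2,  [2:1] ×7,  [2:2] ×4,  [2:3] }


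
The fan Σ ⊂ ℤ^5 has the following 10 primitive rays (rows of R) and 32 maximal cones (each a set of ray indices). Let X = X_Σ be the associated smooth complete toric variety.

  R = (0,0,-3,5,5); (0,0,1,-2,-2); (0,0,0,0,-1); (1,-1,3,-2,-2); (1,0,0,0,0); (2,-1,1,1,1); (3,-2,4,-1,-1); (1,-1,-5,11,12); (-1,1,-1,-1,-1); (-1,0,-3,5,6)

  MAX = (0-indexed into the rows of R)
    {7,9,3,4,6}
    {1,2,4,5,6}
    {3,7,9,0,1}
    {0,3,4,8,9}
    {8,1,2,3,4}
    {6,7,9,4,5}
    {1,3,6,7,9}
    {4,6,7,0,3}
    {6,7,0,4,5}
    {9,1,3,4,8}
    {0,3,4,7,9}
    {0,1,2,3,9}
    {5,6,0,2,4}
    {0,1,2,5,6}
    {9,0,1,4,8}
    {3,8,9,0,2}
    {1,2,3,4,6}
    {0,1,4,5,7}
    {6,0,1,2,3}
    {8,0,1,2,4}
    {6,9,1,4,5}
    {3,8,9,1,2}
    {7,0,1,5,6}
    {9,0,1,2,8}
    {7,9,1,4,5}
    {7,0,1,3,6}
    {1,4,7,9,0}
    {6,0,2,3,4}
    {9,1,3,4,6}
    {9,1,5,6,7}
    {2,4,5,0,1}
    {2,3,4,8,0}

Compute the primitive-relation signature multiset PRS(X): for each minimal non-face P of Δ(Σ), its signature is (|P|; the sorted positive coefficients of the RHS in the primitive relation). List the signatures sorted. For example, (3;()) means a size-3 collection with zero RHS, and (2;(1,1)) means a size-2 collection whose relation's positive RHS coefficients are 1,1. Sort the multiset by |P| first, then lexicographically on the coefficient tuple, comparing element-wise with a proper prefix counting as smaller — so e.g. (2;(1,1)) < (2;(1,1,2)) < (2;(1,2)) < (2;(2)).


Σ has 15 primitive collections:

  P = {3,5}:  v_{3} + v_{5} = v_{6} ; sig = (2;(1))
  P = {5,8}:  v_{5} + v_{8} = v_{4} ; sig = (2;(1))
  P = {6,8}:  v_{6} + v_{8} = v_{3} + v_{4} ; sig = (2;(1,1))
  P = {7,8}:  v_{7} + v_{8} = v_{0} + v_{4} + v_{9} ; sig = (2;(1,1,1))
  P = {2,7}:  v_{2} + v_{7} = 3·v_{0} + v_{1} + v_{3} ; sig = (2;(1,1,3))
  P = {0,5,9}:  v_{0} + v_{5} + v_{9} = v_{7} ; sig = (3;(1))
  P = {2,4,9}:  v_{2} + v_{4} + v_{9} = v_{0} ; sig = (3;(1))
  P = {0,6,9}:  v_{0} + v_{6} + v_{9} = v_{3} + v_{7} ; sig = (3;(1,1))
  P = {2,5,9}:  v_{2} + v_{5} + v_{9} = 2·v_{0} + v_{1} + v_{3} ; sig = (3;(1,1,2))
  P = {2,6,9}:  v_{2} + v_{6} + v_{9} = 2·v_{0} + v_{1} + 2·v_{3} ; sig = (3;(1,2,2))
  P = {0,1,3,8}:  v_{0} + v_{1} + v_{3} + v_{8} = 0 ; sig = (4;())
  P = {0,1,3,4}:  v_{0} + v_{1} + v_{3} + v_{4} = v_{5} ; sig = (4;(1))
  P = {1,3,4,7}:  v_{1} + v_{3} + v_{4} + v_{7} = 2·v_{5} + v_{9} ; sig = (4;(1,2))
  P = {1,4,6,7}:  v_{1} + v_{4} + v_{6} + v_{7} = 3·v_{5} + v_{9} ; sig = (4;(1,3))
  P = {0,1,4,6}:  v_{0} + v_{1} + v_{4} + v_{6} = 2·v_{5} ; sig = (4;(2))

Hence PRS(X_Σ) =
    |P|=2: 5 collections, coeffs (1), (1), (1,1), (1,1,1), (1,1,3)
    |P|=3: 5 collections, coeffs (1), (1), (1,1), (1,1,2), (1,2,2)
    |P|=4: 5 collections, coeffs (), (1), (1,2), (1,3), (2)


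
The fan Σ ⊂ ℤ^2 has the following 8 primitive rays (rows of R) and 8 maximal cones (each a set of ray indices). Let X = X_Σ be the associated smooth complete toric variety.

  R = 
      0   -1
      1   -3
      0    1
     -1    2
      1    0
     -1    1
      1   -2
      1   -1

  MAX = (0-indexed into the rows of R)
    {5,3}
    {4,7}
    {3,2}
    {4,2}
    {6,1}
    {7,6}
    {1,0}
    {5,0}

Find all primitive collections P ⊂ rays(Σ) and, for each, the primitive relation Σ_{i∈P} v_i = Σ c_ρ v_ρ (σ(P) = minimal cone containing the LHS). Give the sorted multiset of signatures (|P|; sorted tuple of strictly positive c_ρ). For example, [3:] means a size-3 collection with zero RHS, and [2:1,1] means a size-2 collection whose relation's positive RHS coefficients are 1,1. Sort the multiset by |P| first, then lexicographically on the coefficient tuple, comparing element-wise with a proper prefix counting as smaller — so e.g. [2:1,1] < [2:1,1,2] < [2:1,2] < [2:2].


|primitive collections| = 20. Relations:

  P = {0,2}:  v_{0} + v_{2} = 0 — sig = [2:]
  P = {3,6}:  v_{3} + v_{6} = 0 — sig = [2:]
  P = {5,7}:  v_{5} + v_{7} = 0 — sig = [2:]
  P = {0,3}:  v_{0} + v_{3} = v_{5} — sig = [2:1]
  P = {0,4}:  v_{0} + v_{4} = v_{7} — sig = [2:1]
  P = {0,6}:  v_{0} + v_{6} = v_{1} — sig = [2:1]
  P = {0,7}:  v_{0} + v_{7} = v_{6} — sig = [2:1]
  P = {1,2}:  v_{1} + v_{2} = v_{6} — sig = [2:1]
  P = {1,3}:  v_{1} + v_{3} = v_{0} — sig = [2:1]
  P = {2,5}:  v_{2} + v_{5} = v_{3} — sig = [2:1]
  P = {2,6}:  v_{2} + v_{6} = v_{7} — sig = [2:1]
  P = {2,7}:  v_{2} + v_{7} = v_{4} — sig = [2:1]
  P = {3,7}:  v_{3} + v_{7} = v_{2} — sig = [2:1]
  P = {4,5}:  v_{4} + v_{5} = v_{2} — sig = [2:1]
  P = {5,6}:  v_{5} + v_{6} = v_{0} — sig = [2:1]
  P = {1,4}:  v_{1} + v_{4} = v_{6} + v_{7} — sig = [2:1,1]
  P = {1,5}:  v_{1} + v_{5} = 2·v_{0} — sig = [2:2]
  P = {1,7}:  v_{1} + v_{7} = 2·v_{6} — sig = [2:2]
  P = {3,4}:  v_{3} + v_{4} = 2·v_{2} — sig = [2:2]
  P = {4,6}:  v_{4} + v_{6} = 2·v_{7} — sig = [2:2]

so the primitive-relation signature multiset is
{ [2:] ×3,  [2:1] ×12,  [2:1,1],  [2:2] ×4 }


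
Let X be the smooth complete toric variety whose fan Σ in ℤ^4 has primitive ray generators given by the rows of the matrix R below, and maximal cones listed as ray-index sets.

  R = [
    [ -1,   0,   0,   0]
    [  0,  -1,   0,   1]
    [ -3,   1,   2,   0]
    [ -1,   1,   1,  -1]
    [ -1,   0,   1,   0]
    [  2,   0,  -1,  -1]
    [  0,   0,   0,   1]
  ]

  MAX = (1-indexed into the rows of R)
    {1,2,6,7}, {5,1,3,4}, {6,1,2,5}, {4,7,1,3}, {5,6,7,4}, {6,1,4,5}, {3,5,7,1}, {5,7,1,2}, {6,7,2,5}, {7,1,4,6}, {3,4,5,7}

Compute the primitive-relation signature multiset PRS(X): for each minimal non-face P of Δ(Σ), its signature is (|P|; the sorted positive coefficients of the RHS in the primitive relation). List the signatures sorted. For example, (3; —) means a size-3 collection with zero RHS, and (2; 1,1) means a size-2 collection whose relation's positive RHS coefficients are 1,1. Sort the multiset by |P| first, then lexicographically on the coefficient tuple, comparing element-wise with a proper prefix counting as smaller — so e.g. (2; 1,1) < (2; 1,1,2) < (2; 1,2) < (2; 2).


Σ has 5 primitive collections:

  {2,4}:  v_{2} + v_{4} = v_{5} — sig = (2; 1)
  {3,6}:  v_{3} + v_{6} = v_{4} — sig = (2; 1)
  {2,3}:  v_{2} + v_{3} = v_{1} + 2·v_{5} + v_{7} — sig = (2; 1,1,2)
  {1,5,6,7}:  v_{1} + v_{5} + v_{6} + v_{7} = 0 — sig = (4; —)
  {1,4,5,7}:  v_{1} + v_{4} + v_{5} + v_{7} = v_{3} — sig = (4; 1)

Hence PRS(X_Σ) =
{ (2; 1) ×2,  (2; 1,1,2),  (4; —),  (4; 1) }


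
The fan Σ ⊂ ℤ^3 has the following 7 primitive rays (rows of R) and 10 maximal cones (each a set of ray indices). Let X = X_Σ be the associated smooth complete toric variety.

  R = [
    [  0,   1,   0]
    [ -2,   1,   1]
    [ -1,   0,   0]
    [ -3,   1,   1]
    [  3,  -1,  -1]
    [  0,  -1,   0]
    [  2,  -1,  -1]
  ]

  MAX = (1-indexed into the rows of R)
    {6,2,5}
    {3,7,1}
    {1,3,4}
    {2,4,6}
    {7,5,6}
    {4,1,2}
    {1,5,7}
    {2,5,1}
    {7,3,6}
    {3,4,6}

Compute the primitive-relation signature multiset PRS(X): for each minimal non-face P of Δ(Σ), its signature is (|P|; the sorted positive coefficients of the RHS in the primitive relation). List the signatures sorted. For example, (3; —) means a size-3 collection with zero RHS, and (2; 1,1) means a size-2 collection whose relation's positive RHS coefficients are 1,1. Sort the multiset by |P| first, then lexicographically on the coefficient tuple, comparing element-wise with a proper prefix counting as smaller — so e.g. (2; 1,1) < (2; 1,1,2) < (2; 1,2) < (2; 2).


6 collections generate NE(X_Σ); each relation:

  P={1,6}:  v_{1} + v_{6} = 0 ; sig = (2; —)
  P={2,7}:  v_{2} + v_{7} = 0 ; sig = (2; —)
  P={4,5}:  v_{4} + v_{5} = 0 ; sig = (2; —)
  P={2,3}:  v_{2} + v_{3} = v_{4} ; sig = (2; 1)
  P={3,5}:  v_{3} + v_{5} = v_{7} ; sig = (2; 1)
  P={4,7}:  v_{4} + v_{7} = v_{3} ; sig = (2; 1)

Signatures (|P|; sorted positive RHS coefficients), sorted:
[(2; —), (2; —), (2; —), (2; 1), (2; 1), (2; 1)]


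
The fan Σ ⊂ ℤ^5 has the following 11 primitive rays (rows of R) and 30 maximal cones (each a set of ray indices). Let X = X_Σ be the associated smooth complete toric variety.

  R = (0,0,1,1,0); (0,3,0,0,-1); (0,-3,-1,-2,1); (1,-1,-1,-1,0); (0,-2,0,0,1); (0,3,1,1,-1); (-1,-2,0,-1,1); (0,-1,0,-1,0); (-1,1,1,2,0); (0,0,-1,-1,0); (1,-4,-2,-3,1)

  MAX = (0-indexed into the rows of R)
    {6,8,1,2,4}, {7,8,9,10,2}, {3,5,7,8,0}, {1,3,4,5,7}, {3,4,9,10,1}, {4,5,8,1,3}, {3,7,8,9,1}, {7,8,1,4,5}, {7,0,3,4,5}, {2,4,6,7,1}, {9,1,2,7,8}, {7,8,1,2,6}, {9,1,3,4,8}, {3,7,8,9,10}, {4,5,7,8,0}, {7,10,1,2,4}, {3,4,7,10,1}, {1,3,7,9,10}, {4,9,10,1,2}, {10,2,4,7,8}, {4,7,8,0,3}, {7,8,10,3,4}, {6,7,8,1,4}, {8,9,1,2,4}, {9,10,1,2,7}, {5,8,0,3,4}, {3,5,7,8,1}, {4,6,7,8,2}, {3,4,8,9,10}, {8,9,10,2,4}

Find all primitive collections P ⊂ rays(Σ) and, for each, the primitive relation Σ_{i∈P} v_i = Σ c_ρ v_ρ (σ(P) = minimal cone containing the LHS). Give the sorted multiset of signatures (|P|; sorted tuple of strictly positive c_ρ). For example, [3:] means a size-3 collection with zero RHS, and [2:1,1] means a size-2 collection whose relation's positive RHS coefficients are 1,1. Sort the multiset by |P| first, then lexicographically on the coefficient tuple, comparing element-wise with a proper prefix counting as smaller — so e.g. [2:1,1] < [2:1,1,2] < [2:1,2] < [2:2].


The 18 primitive collections of Σ (r=11, n=5):

  P = {0,9}:  v_{0} + v_{9} = 0 ; sig = [2:]
  P = {0,1}:  v_{0} + v_{1} = v_{5} ; sig = [2:1]
  P = {2,3}:  v_{2} + v_{3} = v_{10} ; sig = [2:1]
  P = {3,6}:  v_{3} + v_{6} = v_{2} ; sig = [2:1]
  P = {5,9}:  v_{5} + v_{9} = v_{1} ; sig = [2:1]
  P = {0,2}:  v_{0} + v_{2} = v_{4} + v_{7} ; sig = [2:1,1]
  P = {0,10}:  v_{0} + v_{10} = v_{3} + v_{4} + v_{7} ; sig = [2:1,1,1]
  P = {2,5}:  v_{2} + v_{5} = v_{1} + v_{4} + v_{7} ; sig = [2:1,1,1]
  P = {5,10}:  v_{5} + v_{10} = v_{1} + v_{3} + v_{4} + v_{7} ; sig = [2:1,1,1,1]
  P = {6,9}:  v_{6} + v_{9} = v_{1} + 2·v_{2} + v_{8} ; sig = [2:1,1,2]
  P = {0,6}:  v_{0} + v_{6} = v_{1} + 2·v_{4} + 2·v_{7} + v_{8} ; sig = [2:1,1,2,2]
  P = {5,6}:  v_{5} + v_{6} = 2·v_{1} + 2·v_{4} + 2·v_{7} + v_{8} ; sig = [2:1,2,2,2]
  P = {6,10}:  v_{6} + v_{10} = 2·v_{2} ; sig = [2:2]
  P = {1,8,10}:  v_{1} + v_{8} + v_{10} = v_{9} ; sig = [3:1]
  P = {4,7,9}:  v_{4} + v_{7} + v_{9} = v_{2} ; sig = [3:1]
  P = {1,3,4,7,8}:  v_{1} + v_{3} + v_{4} + v_{7} + v_{8} = 0 ; sig = [5:]
  P = {1,2,4,7,8}:  v_{1} + v_{2} + v_{4} + v_{7} + v_{8} = v_{6} ; sig = [5:1]
  P = {3,4,5,7,8}:  v_{3} + v_{4} + v_{5} + v_{7} + v_{8} = v_{0} ; sig = [5:1]

so the primitive-relation signature multiset is
[[2:], [2:1], [2:1], [2:1], [2:1], [2:1,1], [2:1,1,1], [2:1,1,1], [2:1,1,1,1], [2:1,1,2], [2:1,1,2,2], [2:1,2,2,2], [2:2], [3:1], [3:1], [5:], [5:1], [5:1]]


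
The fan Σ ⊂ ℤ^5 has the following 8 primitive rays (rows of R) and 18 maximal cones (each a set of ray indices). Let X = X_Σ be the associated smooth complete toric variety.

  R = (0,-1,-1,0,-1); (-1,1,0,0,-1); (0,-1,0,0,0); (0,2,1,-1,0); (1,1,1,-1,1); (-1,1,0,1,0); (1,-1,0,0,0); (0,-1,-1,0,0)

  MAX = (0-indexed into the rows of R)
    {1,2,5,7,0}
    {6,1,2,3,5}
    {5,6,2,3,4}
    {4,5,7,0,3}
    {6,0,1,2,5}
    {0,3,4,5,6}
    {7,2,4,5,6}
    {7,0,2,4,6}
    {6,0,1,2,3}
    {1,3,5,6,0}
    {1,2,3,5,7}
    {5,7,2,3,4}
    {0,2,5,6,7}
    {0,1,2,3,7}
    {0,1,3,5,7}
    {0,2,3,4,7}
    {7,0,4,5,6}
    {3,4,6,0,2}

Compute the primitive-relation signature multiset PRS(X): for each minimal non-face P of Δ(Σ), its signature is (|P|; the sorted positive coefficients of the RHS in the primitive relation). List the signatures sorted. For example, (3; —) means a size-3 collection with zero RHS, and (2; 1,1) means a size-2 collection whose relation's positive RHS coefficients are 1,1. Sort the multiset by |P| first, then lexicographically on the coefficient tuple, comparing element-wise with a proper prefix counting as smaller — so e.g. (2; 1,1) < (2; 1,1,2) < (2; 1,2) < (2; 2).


Δ(Σ) — 8 vertices, 5 min non-faces:

  • {1,4}:  v_{1} + v_{4} = v_{3}  ⟹  sig = (2; 1)
  • {1,6,7}:  v_{1} + v_{6} + v_{7} = v_{0}  ⟹  sig = (3; 1)
  • {3,6,7}:  v_{3} + v_{6} + v_{7} = v_{0} + v_{4}  ⟹  sig = (3; 1,1)
  • {0,2,4,5}:  v_{0} + v_{2} + v_{4} + v_{5} = 0  ⟹  sig = (4; —)
  • {0,2,3,5}:  v_{0} + v_{2} + v_{3} + v_{5} = v_{1}  ⟹  sig = (4; 1)

Hence PRS(X_Σ) =
{ (2; 1),  (3; 1),  (3; 1,1),  (4; —),  (4; 1) }


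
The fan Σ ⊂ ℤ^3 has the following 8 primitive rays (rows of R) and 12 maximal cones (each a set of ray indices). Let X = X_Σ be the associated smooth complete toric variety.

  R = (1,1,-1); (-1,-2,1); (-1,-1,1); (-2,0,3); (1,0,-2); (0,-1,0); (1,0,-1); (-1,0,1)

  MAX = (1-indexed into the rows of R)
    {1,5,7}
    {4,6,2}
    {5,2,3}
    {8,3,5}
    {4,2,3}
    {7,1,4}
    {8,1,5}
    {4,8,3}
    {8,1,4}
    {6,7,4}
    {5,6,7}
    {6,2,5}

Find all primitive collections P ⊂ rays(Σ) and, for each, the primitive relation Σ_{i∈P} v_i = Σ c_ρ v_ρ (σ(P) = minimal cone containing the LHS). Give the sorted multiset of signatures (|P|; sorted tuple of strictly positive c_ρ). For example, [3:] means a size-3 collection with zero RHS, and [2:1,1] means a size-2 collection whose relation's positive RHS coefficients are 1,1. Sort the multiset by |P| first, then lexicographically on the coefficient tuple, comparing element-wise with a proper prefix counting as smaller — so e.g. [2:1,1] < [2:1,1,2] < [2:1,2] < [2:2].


10 minimal non-faces of Δ(Σ) (on 8 rays):

  P = {1,3}:  v_{1} + v_{3} = 0  ⇒ sig = [2:]
  P = {7,8}:  v_{7} + v_{8} = 0  ⇒ sig = [2:]
  P = {1,2}:  v_{1} + v_{2} = v_{6}  ⇒ sig = [2:1]
  P = {1,6}:  v_{1} + v_{6} = v_{7}  ⇒ sig = [2:1]
  P = {3,6}:  v_{3} + v_{6} = v_{2}  ⇒ sig = [2:1]
  P = {3,7}:  v_{3} + v_{7} = v_{6}  ⇒ sig = [2:1]
  P = {4,5}:  v_{4} + v_{5} = v_{8}  ⇒ sig = [2:1]
  P = {6,8}:  v_{6} + v_{8} = v_{3}  ⇒ sig = [2:1]
  P = {2,7}:  v_{2} + v_{7} = 2·v_{6}  ⇒ sig = [2:2]
  P = {2,8}:  v_{2} + v_{8} = 2·v_{3}  ⇒ sig = [2:2]

Signatures (|P|; sorted positive RHS coefficients), sorted:
[[2:], [2:], [2:1], [2:1], [2:1], [2:1], [2:1], [2:1], [2:2], [2:2]]


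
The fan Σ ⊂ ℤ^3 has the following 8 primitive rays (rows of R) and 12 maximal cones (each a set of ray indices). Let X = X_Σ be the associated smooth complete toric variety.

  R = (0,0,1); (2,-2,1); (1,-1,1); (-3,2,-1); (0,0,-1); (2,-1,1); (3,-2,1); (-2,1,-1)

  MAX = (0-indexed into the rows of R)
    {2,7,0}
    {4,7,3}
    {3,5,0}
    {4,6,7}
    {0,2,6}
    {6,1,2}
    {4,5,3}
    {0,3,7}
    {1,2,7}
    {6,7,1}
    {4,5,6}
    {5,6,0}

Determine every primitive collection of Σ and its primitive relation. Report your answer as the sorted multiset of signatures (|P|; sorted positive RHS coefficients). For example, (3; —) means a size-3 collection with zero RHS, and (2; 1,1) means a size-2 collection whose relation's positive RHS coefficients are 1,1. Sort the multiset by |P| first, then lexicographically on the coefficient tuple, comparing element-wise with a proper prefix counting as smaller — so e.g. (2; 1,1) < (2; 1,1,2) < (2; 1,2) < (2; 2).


The 12 primitive collections of Σ (r=8, n=3):

  P={0,4}:  v_{0} + v_{4} = 0  →  sig = (2; —)
  P={3,6}:  v_{3} + v_{6} = 0  →  sig = (2; —)
  P={5,7}:  v_{5} + v_{7} = 0  →  sig = (2; —)
  P={1,3}:  v_{1} + v_{3} = v_{2} + v_{7}  →  sig = (2; 1,1)
  P={1,5}:  v_{1} + v_{5} = v_{2} + v_{6}  →  sig = (2; 1,1)
  P={2,3}:  v_{2} + v_{3} = v_{0} + v_{7}  →  sig = (2; 1,1)
  P={2,4}:  v_{2} + v_{4} = v_{6} + v_{7}  →  sig = (2; 1,1)
  P={2,5}:  v_{2} + v_{5} = v_{0} + v_{6}  →  sig = (2; 1,1)
  P={0,1}:  v_{0} + v_{1} = 2·v_{2}  →  sig = (2; 2)
  P={1,4}:  v_{1} + v_{4} = 2·v_{6} + 2·v_{7}  →  sig = (2; 2,2)
  P={0,6,7}:  v_{0} + v_{6} + v_{7} = v_{2}  →  sig = (3; 1)
  P={2,6,7}:  v_{2} + v_{6} + v_{7} = v_{1}  →  sig = (3; 1)

Signatures (|P|; sorted positive RHS coefficients), sorted:
    |P|=2: 10 collections, coeffs (), (), (), (1,1), (1,1), (1,1), (1,1), (1,1), (2), (2,2)
    |P|=3: 2 collections, coeffs (1), (1)


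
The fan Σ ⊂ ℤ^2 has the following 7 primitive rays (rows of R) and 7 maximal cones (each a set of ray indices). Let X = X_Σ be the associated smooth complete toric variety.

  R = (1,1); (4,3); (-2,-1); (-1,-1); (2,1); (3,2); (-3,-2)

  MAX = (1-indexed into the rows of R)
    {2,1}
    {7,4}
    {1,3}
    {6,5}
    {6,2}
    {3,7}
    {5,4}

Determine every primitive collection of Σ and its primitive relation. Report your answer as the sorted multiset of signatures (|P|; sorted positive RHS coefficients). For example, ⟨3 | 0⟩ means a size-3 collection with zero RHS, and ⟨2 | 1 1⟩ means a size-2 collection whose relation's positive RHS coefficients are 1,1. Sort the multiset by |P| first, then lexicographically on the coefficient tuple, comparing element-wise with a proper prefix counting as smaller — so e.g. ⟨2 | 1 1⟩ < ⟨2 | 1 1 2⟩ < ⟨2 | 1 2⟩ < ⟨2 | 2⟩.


14 minimal non-faces of Δ(Σ) (on 7 rays):

  {1,4}:  v_{1} + v_{4} = 0  so sig = ⟨2 | 0⟩
  {3,5}:  v_{3} + v_{5} = 0  so sig = ⟨2 | 0⟩
  {6,7}:  v_{6} + v_{7} = 0  so sig = ⟨2 | 0⟩
  {1,5}:  v_{1} + v_{5} = v_{6}  so sig = ⟨2 | 1⟩
  {1,6}:  v_{1} + v_{6} = v_{2}  so sig = ⟨2 | 1⟩
  {1,7}:  v_{1} + v_{7} = v_{3}  so sig = ⟨2 | 1⟩
  {2,4}:  v_{2} + v_{4} = v_{6}  so sig = ⟨2 | 1⟩
  {2,7}:  v_{2} + v_{7} = v_{1}  so sig = ⟨2 | 1⟩
  {3,4}:  v_{3} + v_{4} = v_{7}  so sig = ⟨2 | 1⟩
  {3,6}:  v_{3} + v_{6} = v_{1}  so sig = ⟨2 | 1⟩
  {4,6}:  v_{4} + v_{6} = v_{5}  so sig = ⟨2 | 1⟩
  {5,7}:  v_{5} + v_{7} = v_{4}  so sig = ⟨2 | 1⟩
  {2,3}:  v_{2} + v_{3} = 2·v_{1}  so sig = ⟨2 | 2⟩
  {2,5}:  v_{2} + v_{5} = 2·v_{6}  so sig = ⟨2 | 2⟩

Signatures (|P|; sorted positive RHS coefficients), sorted:
[⟨2 | 0⟩, ⟨2 | 0⟩, ⟨2 | 0⟩, ⟨2 | 1⟩, ⟨2 | 1⟩, ⟨2 | 1⟩, ⟨2 | 1⟩, ⟨2 | 1⟩, ⟨2 | 1⟩, ⟨2 | 1⟩, ⟨2 | 1⟩, ⟨2 | 1⟩, ⟨2 | 2⟩, ⟨2 | 2⟩]


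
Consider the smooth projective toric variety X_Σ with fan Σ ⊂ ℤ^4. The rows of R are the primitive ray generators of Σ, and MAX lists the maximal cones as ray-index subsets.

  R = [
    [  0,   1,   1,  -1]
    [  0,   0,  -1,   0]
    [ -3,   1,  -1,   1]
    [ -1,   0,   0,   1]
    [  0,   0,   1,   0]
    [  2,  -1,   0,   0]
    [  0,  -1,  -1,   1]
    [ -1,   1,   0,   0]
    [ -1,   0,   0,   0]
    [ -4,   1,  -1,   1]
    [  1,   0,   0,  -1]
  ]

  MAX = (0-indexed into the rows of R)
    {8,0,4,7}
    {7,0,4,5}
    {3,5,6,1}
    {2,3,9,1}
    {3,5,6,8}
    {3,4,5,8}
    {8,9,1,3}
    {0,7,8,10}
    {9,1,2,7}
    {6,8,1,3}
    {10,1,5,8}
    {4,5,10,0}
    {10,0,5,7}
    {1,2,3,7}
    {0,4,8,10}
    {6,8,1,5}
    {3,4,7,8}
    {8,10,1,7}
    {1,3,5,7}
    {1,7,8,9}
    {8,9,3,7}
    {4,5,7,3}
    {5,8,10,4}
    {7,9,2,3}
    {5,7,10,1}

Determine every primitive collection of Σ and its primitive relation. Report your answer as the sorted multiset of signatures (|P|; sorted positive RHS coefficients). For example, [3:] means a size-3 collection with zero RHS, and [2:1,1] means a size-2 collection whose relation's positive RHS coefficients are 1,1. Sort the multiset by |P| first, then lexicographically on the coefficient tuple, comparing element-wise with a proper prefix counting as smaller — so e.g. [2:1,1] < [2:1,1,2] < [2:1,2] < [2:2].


The 25 primitive collections of Σ (r=11, n=4):

  P = {0,6}:  v_{0} + v_{6} = 0  so sig = [2:]
  P = {1,4}:  v_{1} + v_{4} = 0  so sig = [2:]
  P = {3,10}:  v_{3} + v_{10} = 0  so sig = [2:]
  P = {2,8}:  v_{2} + v_{8} = v_{9}  so sig = [2:1]
  P = {0,1}:  v_{0} + v_{1} = v_{7} + v_{10}  so sig = [2:1,1]
  P = {0,3}:  v_{0} + v_{3} = v_{4} + v_{7}  so sig = [2:1,1]
  P = {2,5}:  v_{2} + v_{5} = v_{1} + v_{3}  so sig = [2:1,1]
  P = {6,7}:  v_{6} + v_{7} = v_{1} + v_{3}  so sig = [2:1,1]
  P = {2,4}:  v_{2} + v_{4} = v_{3} + v_{7} + v_{8}  so sig = [2:1,1,1]
  P = {2,10}:  v_{2} + v_{10} = v_{1} + v_{7} + v_{8}  so sig = [2:1,1,1]
  P = {4,6}:  v_{4} + v_{6} = v_{3} + v_{5} + v_{8}  so sig = [2:1,1,1]
  P = {5,9}:  v_{5} + v_{9} = v_{1} + v_{3} + v_{8}  so sig = [2:1,1,1]
  P = {6,10}:  v_{6} + v_{10} = v_{1} + v_{5} + v_{8}  so sig = [2:1,1,1]
  P = {4,9}:  v_{4} + v_{9} = v_{3} + v_{7} + 2·v_{8}  so sig = [2:1,1,2]
  P = {9,10}:  v_{9} + v_{10} = v_{1} + v_{7} + 2·v_{8}  so sig = [2:1,1,2]
  P = {0,2}:  v_{0} + v_{2} = 2·v_{7} + v_{8}  so sig = [2:1,2]
  P = {2,6}:  v_{2} + v_{6} = 2·v_{1} + 2·v_{3} + v_{8}  so sig = [2:1,2,2]
  P = {0,9}:  v_{0} + v_{9} = 2·v_{7} + 2·v_{8}  so sig = [2:2,2]
  P = {6,9}:  v_{6} + v_{9} = 2·v_{1} + 2·v_{3} + 2·v_{8}  so sig = [2:2,2,2]
  P = {5,7,8}:  v_{5} + v_{7} + v_{8} = 0  so sig = [3:]
  P = {4,7,10}:  v_{4} + v_{7} + v_{10} = v_{0}  so sig = [3:1]
  P = {0,5,8}:  v_{0} + v_{5} + v_{8} = v_{4} + v_{10}  so sig = [3:1,1]
  P = {1,3,5,8}:  v_{1} + v_{3} + v_{5} + v_{8} = v_{6}  so sig = [4:1]
  P = {1,3,7,8}:  v_{1} + v_{3} + v_{7} + v_{8} = v_{2}  so sig = [4:1]
  P = {1,3,7,9}:  v_{1} + v_{3} + v_{7} + v_{9} = 2·v_{2}  so sig = [4:2]

Hence PRS(X_Σ) =
{ [2:] ×3,  [2:1],  [2:1,1] ×4,  [2:1,1,1] ×5,  [2:1,1,2] ×2,  [2:1,2],  [2:1,2,2],  [2:2,2],  [2:2,2,2],  [3:],  [3:1],  [3:1,1],  [4:1] ×2,  [4:2] }


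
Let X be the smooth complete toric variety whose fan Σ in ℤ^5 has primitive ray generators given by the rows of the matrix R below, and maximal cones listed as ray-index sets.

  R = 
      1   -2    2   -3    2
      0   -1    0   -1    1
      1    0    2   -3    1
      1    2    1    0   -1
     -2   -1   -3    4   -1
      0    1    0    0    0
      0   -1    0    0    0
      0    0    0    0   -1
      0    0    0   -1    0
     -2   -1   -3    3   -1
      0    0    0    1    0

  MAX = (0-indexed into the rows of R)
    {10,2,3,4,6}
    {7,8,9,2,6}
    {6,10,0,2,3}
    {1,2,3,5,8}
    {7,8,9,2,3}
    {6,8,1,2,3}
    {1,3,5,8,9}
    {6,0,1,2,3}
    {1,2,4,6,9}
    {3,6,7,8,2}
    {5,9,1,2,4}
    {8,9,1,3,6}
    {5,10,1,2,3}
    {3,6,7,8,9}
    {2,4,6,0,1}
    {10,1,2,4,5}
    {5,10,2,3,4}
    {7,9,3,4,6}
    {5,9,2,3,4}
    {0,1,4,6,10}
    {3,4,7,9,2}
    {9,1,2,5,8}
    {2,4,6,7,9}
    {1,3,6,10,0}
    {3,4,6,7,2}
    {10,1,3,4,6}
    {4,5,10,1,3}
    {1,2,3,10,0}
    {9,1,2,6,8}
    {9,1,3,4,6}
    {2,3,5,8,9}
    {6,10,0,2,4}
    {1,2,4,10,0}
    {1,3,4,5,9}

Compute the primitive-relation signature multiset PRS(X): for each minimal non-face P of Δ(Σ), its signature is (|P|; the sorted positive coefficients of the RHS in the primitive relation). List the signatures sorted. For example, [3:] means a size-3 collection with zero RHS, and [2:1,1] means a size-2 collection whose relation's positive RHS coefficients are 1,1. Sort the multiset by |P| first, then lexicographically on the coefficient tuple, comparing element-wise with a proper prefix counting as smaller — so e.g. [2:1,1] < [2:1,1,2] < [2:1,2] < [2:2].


Minimal non-faces — 16 found among 11 rays, 34 max cones:

  • {5,6}:  v_{5} + v_{6} = 0  so sig = [2:]
  • {8,10}:  v_{8} + v_{10} = 0  so sig = [2:]
  • {4,8}:  v_{4} + v_{8} = v_{9}  so sig = [2:1]
  • {9,10}:  v_{9} + v_{10} = v_{4}  so sig = [2:1]
  • {1,7}:  v_{1} + v_{7} = v_{6} + v_{8}  so sig = [2:1,1]
  • {0,5}:  v_{0} + v_{5} = v_{1} + v_{2} + v_{10}  so sig = [2:1,1,1]
  • {0,8}:  v_{0} + v_{8} = v_{1} + v_{2} + v_{6}  so sig = [2:1,1,1]
  • {5,7}:  v_{5} + v_{7} = v_{2} + v_{3} + v_{9}  so sig = [2:1,1,1]
  • {0,9}:  v_{0} + v_{9} = v_{1} + v_{2} + v_{4} + v_{6}  so sig = [2:1,1,1,1]
  • {7,10}:  v_{7} + v_{10} = v_{2} + v_{3} + v_{4} + v_{6}  so sig = [2:1,1,1,1]
  • {0,7}:  v_{0} + v_{7} = v_{2} + 2·v_{6}  so sig = [2:1,2]
  • {0,3,4}:  v_{0} + v_{3} + v_{4} = v_{6} + v_{10}  so sig = [3:1,1]
  • {1,2,3,4}:  v_{1} + v_{2} + v_{3} + v_{4} = 0  so sig = [4:]
  • {1,2,3,9}:  v_{1} + v_{2} + v_{3} + v_{9} = v_{8}  so sig = [4:1]
  • {1,2,6,10}:  v_{1} + v_{2} + v_{6} + v_{10} = v_{0}  so sig = [4:1]
  • {2,3,6,9}:  v_{2} + v_{3} + v_{6} + v_{9} = v_{7}  so sig = [4:1]

Signatures (|P|; sorted positive RHS coefficients), sorted:
    [2:]
    [2:]
    [2:1]
    [2:1]
    [2:1,1]
    [2:1,1,1]
    [2:1,1,1]
    [2:1,1,1]
    [2:1,1,1,1]
    [2:1,1,1,1]
    [2:1,2]
    [3:1,1]
    [4:]
    [4:1]
    [4:1]
    [4:1]


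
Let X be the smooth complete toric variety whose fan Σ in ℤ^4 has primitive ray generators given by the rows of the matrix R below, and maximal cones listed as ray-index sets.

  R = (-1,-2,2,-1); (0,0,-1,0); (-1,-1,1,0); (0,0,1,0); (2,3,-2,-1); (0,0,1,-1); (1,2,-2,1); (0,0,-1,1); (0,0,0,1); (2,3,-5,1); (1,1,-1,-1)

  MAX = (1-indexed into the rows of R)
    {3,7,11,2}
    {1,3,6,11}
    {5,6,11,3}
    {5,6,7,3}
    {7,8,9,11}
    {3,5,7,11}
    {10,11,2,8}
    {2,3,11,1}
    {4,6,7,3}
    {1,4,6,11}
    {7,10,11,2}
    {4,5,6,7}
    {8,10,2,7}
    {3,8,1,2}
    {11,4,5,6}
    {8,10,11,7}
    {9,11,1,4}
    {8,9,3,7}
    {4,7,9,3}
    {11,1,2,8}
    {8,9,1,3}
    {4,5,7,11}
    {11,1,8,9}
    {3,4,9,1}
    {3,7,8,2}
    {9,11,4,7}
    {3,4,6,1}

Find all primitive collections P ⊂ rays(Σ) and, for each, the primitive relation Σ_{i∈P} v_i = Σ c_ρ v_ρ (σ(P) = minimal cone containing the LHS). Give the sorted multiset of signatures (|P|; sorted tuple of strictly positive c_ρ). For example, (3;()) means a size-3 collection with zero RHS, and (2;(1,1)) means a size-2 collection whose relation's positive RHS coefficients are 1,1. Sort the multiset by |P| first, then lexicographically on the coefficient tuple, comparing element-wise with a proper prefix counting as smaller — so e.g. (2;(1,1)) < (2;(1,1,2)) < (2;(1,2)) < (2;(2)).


23 collections generate NE(X_Σ); each relation:

  P={1,7}:  v_{1} + v_{7} = 0 — sig = (2;())
  P={2,4}:  v_{2} + v_{4} = 0 — sig = (2;())
  P={6,8}:  v_{6} + v_{8} = 0 — sig = (2;())
  P={2,9}:  v_{2} + v_{9} = v_{8} — sig = (2;(1))
  P={4,8}:  v_{4} + v_{8} = v_{9} — sig = (2;(1))
  P={6,9}:  v_{6} + v_{9} = v_{4} — sig = (2;(1))
  P={1,5}:  v_{1} + v_{5} = v_{6} + v_{11} — sig = (2;(1,1))
  P={2,6}:  v_{2} + v_{6} = v_{3} + v_{11} — sig = (2;(1,1))
  P={5,8}:  v_{5} + v_{8} = v_{7} + v_{11} — sig = (2;(1,1))
  P={1,10}:  v_{1} + v_{10} = v_{2} + v_{8} + v_{11} — sig = (2;(1,1,1))
  P={4,10}:  v_{4} + v_{10} = v_{7} + v_{8} + v_{11} — sig = (2;(1,1,1))
  P={5,9}:  v_{5} + v_{9} = v_{4} + v_{7} + v_{11} — sig = (2;(1,1,1))
  P={6,10}:  v_{6} + v_{10} = v_{2} + v_{7} + v_{11} — sig = (2;(1,1,1))
  P={2,5}:  v_{2} + v_{5} = v_{3} + v_{7} + 2·v_{11} — sig = (2;(1,1,2))
  P={9,10}:  v_{9} + v_{10} = v_{7} + 2·v_{8} + v_{11} — sig = (2;(1,1,2))
  P={3,10}:  v_{3} + v_{10} = 2·v_{2} + v_{7} — sig = (2;(1,2))
  P={5,10}:  v_{5} + v_{10} = v_{2} + 2·v_{7} + 2·v_{11} — sig = (2;(1,2,2))
  P={3,9,11}:  v_{3} + v_{9} + v_{11} = 0 — sig = (3;())
  P={3,4,11}:  v_{3} + v_{4} + v_{11} = v_{6} — sig = (3;(1))
  P={3,8,11}:  v_{3} + v_{8} + v_{11} = v_{2} — sig = (3;(1))
  P={6,7,11}:  v_{6} + v_{7} + v_{11} = v_{5} — sig = (3;(1))
  P={3,4,5}:  v_{3} + v_{4} + v_{5} = 2·v_{6} + v_{7} — sig = (3;(1,2))
  P={2,7,8,11}:  v_{2} + v_{7} + v_{8} + v_{11} = v_{10} — sig = (4;(1))

Signatures (|P|; sorted positive RHS coefficients), sorted:
{ (2;()) ×3,  (2;(1)) ×3,  (2;(1,1)) ×3,  (2;(1,1,1)) ×4,  (2;(1,1,2)) ×2,  (2;(1,2)),  (2;(1,2,2)),  (3;()),  (3;(1)) ×3,  (3;(1,2)),  (4;(1)) }


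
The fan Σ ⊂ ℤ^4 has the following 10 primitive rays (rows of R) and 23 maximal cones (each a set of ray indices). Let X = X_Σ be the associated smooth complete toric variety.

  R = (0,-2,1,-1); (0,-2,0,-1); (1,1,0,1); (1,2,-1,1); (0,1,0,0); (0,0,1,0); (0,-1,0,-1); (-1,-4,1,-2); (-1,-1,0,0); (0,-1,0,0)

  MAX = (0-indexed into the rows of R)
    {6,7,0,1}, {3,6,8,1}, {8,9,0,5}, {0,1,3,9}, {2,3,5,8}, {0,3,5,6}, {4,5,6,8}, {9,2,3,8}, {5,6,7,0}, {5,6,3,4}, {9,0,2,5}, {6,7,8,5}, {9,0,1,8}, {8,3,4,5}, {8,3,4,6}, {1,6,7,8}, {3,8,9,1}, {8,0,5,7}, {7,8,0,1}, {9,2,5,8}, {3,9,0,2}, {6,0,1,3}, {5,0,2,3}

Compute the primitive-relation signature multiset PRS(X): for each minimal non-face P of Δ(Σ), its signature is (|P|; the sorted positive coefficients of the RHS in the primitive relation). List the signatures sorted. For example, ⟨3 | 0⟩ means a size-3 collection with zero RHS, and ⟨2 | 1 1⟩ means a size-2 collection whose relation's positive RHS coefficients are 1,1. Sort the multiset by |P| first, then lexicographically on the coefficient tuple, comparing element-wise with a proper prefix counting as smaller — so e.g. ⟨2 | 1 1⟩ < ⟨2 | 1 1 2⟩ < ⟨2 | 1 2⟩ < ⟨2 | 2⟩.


Δ(Σ) — 10 vertices, 17 min non-faces:

  P = {4,9}:  v_{4} + v_{9} = 0  ⇒ sig = ⟨2 | 0⟩
  P = {1,4}:  v_{1} + v_{4} = v_{6}  ⇒ sig = ⟨2 | 1⟩
  P = {1,5}:  v_{1} + v_{5} = v_{0}  ⇒ sig = ⟨2 | 1⟩
  P = {3,7}:  v_{3} + v_{7} = v_{1}  ⇒ sig = ⟨2 | 1⟩
  P = {6,9}:  v_{6} + v_{9} = v_{1}  ⇒ sig = ⟨2 | 1⟩
  P = {0,4}:  v_{0} + v_{4} = v_{5} + v_{6}  ⇒ sig = ⟨2 | 1 1⟩
  P = {2,4}:  v_{2} + v_{4} = v_{3} + v_{5}  ⇒ sig = ⟨2 | 1 1⟩
  P = {2,6}:  v_{2} + v_{6} = v_{0} + v_{3}  ⇒ sig = ⟨2 | 1 1⟩
  P = {2,7}:  v_{2} + v_{7} = v_{0} + v_{9}  ⇒ sig = ⟨2 | 1 1⟩
  P = {1,2}:  v_{1} + v_{2} = v_{0} + v_{3} + v_{9}  ⇒ sig = ⟨2 | 1 1 1⟩
  P = {7,9}:  v_{7} + v_{9} = v_{0} + v_{1} + v_{8}  ⇒ sig = ⟨2 | 1 1 1⟩
  P = {4,7}:  v_{4} + v_{7} = v_{5} + 2·v_{6} + v_{8}  ⇒ sig = ⟨2 | 1 1 2⟩
  P = {0,3,8}:  v_{0} + v_{3} + v_{8} = v_{9}  ⇒ sig = ⟨3 | 1⟩
  P = {0,6,8}:  v_{0} + v_{6} + v_{8} = v_{7}  ⇒ sig = ⟨3 | 1⟩
  P = {3,5,9}:  v_{3} + v_{5} + v_{9} = v_{2}  ⇒ sig = ⟨3 | 1⟩
  P = {0,2,8}:  v_{0} + v_{2} + v_{8} = v_{5} + 2·v_{9}  ⇒ sig = ⟨3 | 1 2⟩
  P = {3,5,6,8}:  v_{3} + v_{5} + v_{6} + v_{8} = 0  ⇒ sig = ⟨4 | 0⟩

so the primitive-relation signature multiset is
    |P|=2: 12 collections, coeffs (), (1), (1), (1), (1), (1,1), (1,1), (1,1), (1,1), (1,1,1), (1,1,1), (1,1,2)
    |P|=3: 4 collections, coeffs (1), (1), (1), (1,2)
    |P|=4: 1 collection, coeffs ()


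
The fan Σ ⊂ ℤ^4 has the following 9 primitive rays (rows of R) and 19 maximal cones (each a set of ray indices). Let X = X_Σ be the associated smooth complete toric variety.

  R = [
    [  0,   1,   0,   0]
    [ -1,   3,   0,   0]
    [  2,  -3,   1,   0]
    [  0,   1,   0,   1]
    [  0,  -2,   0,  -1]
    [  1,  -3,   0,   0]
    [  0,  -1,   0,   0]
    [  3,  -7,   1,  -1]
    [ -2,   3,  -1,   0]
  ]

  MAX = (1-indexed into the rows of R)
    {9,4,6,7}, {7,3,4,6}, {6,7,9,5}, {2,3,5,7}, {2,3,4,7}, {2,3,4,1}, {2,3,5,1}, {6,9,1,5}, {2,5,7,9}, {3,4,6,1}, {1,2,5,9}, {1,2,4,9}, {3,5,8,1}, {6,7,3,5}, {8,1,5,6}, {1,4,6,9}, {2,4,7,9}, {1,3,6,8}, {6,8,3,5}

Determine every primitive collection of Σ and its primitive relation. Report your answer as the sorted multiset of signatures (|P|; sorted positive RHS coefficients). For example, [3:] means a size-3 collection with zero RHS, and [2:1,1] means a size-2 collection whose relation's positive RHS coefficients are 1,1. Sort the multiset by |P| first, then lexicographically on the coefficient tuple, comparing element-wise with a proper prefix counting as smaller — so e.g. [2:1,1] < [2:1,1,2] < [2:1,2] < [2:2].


Δ(Σ) — 9 vertices, 9 min non-faces:

  P={1,7}:  v_{1} + v_{7} = 0  ⇒ sig = [2:]
  P={2,6}:  v_{2} + v_{6} = 0  ⇒ sig = [2:]
  P={3,9}:  v_{3} + v_{9} = 0  ⇒ sig = [2:]
  P={4,5}:  v_{4} + v_{5} = v_{7}  ⇒ sig = [2:1]
  P={4,8}:  v_{4} + v_{8} = v_{3} + v_{6}  ⇒ sig = [2:1,1]
  P={2,8}:  v_{2} + v_{8} = v_{1} + v_{3} + v_{5}  ⇒ sig = [2:1,1,1]
  P={7,8}:  v_{7} + v_{8} = v_{3} + v_{5} + v_{6}  ⇒ sig = [2:1,1,1]
  P={8,9}:  v_{8} + v_{9} = v_{1} + v_{5} + v_{6}  ⇒ sig = [2:1,1,1]
  P={1,3,5,6}:  v_{1} + v_{3} + v_{5} + v_{6} = v_{8}  ⇒ sig = [4:1]

Sorted signature multiset PRS(X):
    [2:]
    [2:]
    [2:]
    [2:1]
    [2:1,1]
    [2:1,1,1]
    [2:1,1,1]
    [2:1,1,1]
    [4:1]
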